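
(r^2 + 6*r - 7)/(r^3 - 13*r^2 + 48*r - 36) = (r + 7)/(r^2 - 12*r + 36)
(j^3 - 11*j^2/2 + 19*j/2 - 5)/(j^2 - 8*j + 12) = (2*j^2 - 7*j + 5)/(2*(j - 6))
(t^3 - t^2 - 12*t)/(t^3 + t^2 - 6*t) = (t - 4)/(t - 2)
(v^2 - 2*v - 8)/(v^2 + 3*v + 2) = (v - 4)/(v + 1)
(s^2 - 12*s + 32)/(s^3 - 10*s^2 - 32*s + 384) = (s - 4)/(s^2 - 2*s - 48)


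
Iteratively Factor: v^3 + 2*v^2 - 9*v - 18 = (v + 2)*(v^2 - 9) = (v + 2)*(v + 3)*(v - 3)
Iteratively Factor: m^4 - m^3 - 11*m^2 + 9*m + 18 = (m - 2)*(m^3 + m^2 - 9*m - 9) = (m - 2)*(m + 3)*(m^2 - 2*m - 3) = (m - 2)*(m + 1)*(m + 3)*(m - 3)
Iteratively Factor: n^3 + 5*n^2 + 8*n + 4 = (n + 2)*(n^2 + 3*n + 2) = (n + 2)^2*(n + 1)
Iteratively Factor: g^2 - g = (g)*(g - 1)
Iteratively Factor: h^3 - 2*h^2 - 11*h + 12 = (h - 4)*(h^2 + 2*h - 3) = (h - 4)*(h - 1)*(h + 3)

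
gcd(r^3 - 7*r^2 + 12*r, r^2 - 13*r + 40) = 1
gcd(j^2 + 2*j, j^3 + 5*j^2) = j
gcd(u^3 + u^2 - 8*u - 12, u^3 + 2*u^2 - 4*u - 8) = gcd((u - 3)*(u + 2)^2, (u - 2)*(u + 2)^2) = u^2 + 4*u + 4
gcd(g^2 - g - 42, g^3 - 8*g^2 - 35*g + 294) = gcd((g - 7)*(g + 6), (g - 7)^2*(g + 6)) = g^2 - g - 42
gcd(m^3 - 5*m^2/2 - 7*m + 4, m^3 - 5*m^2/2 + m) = m - 1/2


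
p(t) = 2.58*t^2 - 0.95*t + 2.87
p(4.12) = 42.75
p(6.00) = 90.05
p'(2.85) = 13.76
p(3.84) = 37.27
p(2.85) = 21.12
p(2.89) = 21.67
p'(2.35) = 11.18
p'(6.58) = 33.00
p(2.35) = 14.89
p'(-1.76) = -10.03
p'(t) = 5.16*t - 0.95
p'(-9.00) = -47.39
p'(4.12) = 20.31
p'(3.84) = 18.86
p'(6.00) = 30.01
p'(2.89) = 13.96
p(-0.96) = 6.16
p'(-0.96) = -5.90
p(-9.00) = 220.40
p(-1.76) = 12.53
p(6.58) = 108.32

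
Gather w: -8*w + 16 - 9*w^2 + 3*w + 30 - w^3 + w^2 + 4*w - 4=-w^3 - 8*w^2 - w + 42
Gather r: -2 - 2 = -4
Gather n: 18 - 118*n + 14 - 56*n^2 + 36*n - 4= -56*n^2 - 82*n + 28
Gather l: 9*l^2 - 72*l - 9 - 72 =9*l^2 - 72*l - 81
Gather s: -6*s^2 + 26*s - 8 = -6*s^2 + 26*s - 8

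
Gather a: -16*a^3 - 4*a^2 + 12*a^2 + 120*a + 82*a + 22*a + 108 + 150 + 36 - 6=-16*a^3 + 8*a^2 + 224*a + 288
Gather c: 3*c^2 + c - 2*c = 3*c^2 - c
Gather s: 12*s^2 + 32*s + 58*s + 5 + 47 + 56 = 12*s^2 + 90*s + 108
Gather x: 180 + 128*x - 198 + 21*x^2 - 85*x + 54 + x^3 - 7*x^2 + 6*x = x^3 + 14*x^2 + 49*x + 36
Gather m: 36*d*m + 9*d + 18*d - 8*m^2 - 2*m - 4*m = 27*d - 8*m^2 + m*(36*d - 6)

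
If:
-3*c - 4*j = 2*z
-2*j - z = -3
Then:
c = -2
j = 3/2 - z/2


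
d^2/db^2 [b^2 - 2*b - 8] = 2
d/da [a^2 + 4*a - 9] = 2*a + 4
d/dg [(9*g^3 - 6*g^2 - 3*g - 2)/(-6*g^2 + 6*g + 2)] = 3*(-9*g^4 + 18*g^3 - 8*g + 1)/(2*(9*g^4 - 18*g^3 + 3*g^2 + 6*g + 1))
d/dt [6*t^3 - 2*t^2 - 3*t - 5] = 18*t^2 - 4*t - 3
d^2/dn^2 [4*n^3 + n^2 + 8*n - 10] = 24*n + 2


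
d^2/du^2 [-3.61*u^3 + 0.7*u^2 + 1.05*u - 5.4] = 1.4 - 21.66*u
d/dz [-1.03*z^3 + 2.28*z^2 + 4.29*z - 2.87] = -3.09*z^2 + 4.56*z + 4.29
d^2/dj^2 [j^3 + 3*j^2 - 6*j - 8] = 6*j + 6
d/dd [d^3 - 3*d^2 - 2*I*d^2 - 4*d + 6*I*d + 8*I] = 3*d^2 - 6*d - 4*I*d - 4 + 6*I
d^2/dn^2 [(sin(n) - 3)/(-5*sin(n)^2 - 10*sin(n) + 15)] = (sin(n)^4 - 13*sin(n)^3 - 15*sin(n)^2 - 39*sin(n) - 30)/(5*(sin(n) - 1)^2*(sin(n) + 3)^3)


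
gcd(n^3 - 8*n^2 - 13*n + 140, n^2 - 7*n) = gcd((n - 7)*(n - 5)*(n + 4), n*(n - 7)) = n - 7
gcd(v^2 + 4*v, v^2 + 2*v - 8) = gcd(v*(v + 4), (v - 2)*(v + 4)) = v + 4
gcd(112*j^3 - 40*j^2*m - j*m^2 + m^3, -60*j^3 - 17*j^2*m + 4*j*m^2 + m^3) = 4*j - m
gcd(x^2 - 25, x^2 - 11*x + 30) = x - 5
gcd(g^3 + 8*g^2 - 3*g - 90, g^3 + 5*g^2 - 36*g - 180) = g^2 + 11*g + 30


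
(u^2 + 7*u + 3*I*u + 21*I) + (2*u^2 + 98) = 3*u^2 + 7*u + 3*I*u + 98 + 21*I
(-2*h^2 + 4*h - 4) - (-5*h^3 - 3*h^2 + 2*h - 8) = 5*h^3 + h^2 + 2*h + 4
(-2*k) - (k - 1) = 1 - 3*k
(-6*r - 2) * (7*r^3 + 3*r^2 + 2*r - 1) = -42*r^4 - 32*r^3 - 18*r^2 + 2*r + 2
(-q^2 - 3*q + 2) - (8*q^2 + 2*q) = -9*q^2 - 5*q + 2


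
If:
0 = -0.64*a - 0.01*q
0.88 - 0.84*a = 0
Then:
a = 1.05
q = -67.05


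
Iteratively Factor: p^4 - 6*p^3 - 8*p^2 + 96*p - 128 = (p - 4)*(p^3 - 2*p^2 - 16*p + 32) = (p - 4)*(p + 4)*(p^2 - 6*p + 8) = (p - 4)^2*(p + 4)*(p - 2)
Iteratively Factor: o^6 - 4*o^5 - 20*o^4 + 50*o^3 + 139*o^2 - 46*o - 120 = (o - 1)*(o^5 - 3*o^4 - 23*o^3 + 27*o^2 + 166*o + 120) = (o - 1)*(o + 3)*(o^4 - 6*o^3 - 5*o^2 + 42*o + 40) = (o - 1)*(o + 2)*(o + 3)*(o^3 - 8*o^2 + 11*o + 20) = (o - 4)*(o - 1)*(o + 2)*(o + 3)*(o^2 - 4*o - 5) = (o - 4)*(o - 1)*(o + 1)*(o + 2)*(o + 3)*(o - 5)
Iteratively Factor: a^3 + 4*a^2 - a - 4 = (a + 1)*(a^2 + 3*a - 4) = (a - 1)*(a + 1)*(a + 4)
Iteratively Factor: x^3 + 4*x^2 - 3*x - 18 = (x - 2)*(x^2 + 6*x + 9) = (x - 2)*(x + 3)*(x + 3)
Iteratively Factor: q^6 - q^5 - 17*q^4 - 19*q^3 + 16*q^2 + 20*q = (q)*(q^5 - q^4 - 17*q^3 - 19*q^2 + 16*q + 20) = q*(q - 5)*(q^4 + 4*q^3 + 3*q^2 - 4*q - 4) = q*(q - 5)*(q + 2)*(q^3 + 2*q^2 - q - 2) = q*(q - 5)*(q + 2)^2*(q^2 - 1) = q*(q - 5)*(q + 1)*(q + 2)^2*(q - 1)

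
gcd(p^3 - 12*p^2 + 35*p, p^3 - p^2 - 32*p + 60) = p - 5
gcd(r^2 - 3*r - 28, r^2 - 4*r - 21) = r - 7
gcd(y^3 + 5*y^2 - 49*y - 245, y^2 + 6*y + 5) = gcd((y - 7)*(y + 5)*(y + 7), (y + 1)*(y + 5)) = y + 5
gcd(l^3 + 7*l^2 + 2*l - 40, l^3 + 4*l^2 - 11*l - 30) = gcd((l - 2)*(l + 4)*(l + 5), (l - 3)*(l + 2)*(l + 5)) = l + 5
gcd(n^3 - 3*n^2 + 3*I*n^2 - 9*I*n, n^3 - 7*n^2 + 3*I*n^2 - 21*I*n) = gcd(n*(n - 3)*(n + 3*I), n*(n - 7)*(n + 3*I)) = n^2 + 3*I*n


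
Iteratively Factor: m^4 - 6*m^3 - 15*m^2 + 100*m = (m - 5)*(m^3 - m^2 - 20*m) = (m - 5)^2*(m^2 + 4*m) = m*(m - 5)^2*(m + 4)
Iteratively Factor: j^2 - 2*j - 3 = (j + 1)*(j - 3)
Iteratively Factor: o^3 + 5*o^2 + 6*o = (o + 2)*(o^2 + 3*o) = o*(o + 2)*(o + 3)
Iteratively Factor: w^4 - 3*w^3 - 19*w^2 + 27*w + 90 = (w - 5)*(w^3 + 2*w^2 - 9*w - 18) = (w - 5)*(w + 2)*(w^2 - 9) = (w - 5)*(w - 3)*(w + 2)*(w + 3)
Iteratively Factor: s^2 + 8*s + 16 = (s + 4)*(s + 4)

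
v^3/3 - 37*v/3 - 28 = (v/3 + 1)*(v - 7)*(v + 4)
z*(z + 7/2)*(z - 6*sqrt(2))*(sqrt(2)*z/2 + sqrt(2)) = sqrt(2)*z^4/2 - 6*z^3 + 11*sqrt(2)*z^3/4 - 33*z^2 + 7*sqrt(2)*z^2/2 - 42*z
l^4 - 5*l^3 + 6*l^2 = l^2*(l - 3)*(l - 2)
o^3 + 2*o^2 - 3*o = o*(o - 1)*(o + 3)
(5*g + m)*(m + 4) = 5*g*m + 20*g + m^2 + 4*m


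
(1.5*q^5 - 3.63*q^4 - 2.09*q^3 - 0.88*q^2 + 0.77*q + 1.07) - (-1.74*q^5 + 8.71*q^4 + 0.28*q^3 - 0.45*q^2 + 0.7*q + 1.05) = 3.24*q^5 - 12.34*q^4 - 2.37*q^3 - 0.43*q^2 + 0.0700000000000001*q + 0.02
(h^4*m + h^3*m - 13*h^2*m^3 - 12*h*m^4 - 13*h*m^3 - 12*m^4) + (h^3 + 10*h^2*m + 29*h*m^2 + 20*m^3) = h^4*m + h^3*m + h^3 - 13*h^2*m^3 + 10*h^2*m - 12*h*m^4 - 13*h*m^3 + 29*h*m^2 - 12*m^4 + 20*m^3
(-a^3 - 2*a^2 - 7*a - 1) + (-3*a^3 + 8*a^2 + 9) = -4*a^3 + 6*a^2 - 7*a + 8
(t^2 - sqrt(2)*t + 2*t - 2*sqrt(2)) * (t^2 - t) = t^4 - sqrt(2)*t^3 + t^3 - 2*t^2 - sqrt(2)*t^2 + 2*sqrt(2)*t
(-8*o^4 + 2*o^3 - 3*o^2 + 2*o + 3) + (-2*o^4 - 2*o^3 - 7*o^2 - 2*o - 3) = -10*o^4 - 10*o^2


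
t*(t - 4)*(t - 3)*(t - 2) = t^4 - 9*t^3 + 26*t^2 - 24*t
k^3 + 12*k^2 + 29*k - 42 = (k - 1)*(k + 6)*(k + 7)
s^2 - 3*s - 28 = (s - 7)*(s + 4)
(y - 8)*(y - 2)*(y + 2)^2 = y^4 - 6*y^3 - 20*y^2 + 24*y + 64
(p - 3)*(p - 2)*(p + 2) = p^3 - 3*p^2 - 4*p + 12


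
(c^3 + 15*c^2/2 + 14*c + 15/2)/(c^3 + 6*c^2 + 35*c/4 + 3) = 2*(c^2 + 6*c + 5)/(2*c^2 + 9*c + 4)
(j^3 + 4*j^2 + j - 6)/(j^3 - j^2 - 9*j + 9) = (j + 2)/(j - 3)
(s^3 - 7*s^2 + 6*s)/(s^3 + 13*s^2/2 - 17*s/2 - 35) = 2*s*(s^2 - 7*s + 6)/(2*s^3 + 13*s^2 - 17*s - 70)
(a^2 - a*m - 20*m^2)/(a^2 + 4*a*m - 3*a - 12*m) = (a - 5*m)/(a - 3)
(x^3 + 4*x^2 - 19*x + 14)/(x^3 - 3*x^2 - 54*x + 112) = (x - 1)/(x - 8)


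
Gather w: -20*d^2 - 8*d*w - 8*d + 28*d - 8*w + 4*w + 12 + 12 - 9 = -20*d^2 + 20*d + w*(-8*d - 4) + 15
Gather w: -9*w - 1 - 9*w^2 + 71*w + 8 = -9*w^2 + 62*w + 7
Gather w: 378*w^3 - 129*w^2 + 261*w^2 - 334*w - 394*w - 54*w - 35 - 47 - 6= 378*w^3 + 132*w^2 - 782*w - 88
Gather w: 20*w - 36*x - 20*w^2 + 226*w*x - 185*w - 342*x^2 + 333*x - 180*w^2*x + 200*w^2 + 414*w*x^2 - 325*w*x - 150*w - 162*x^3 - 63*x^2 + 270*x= w^2*(180 - 180*x) + w*(414*x^2 - 99*x - 315) - 162*x^3 - 405*x^2 + 567*x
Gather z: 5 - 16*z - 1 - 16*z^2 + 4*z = -16*z^2 - 12*z + 4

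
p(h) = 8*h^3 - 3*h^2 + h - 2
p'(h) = 24*h^2 - 6*h + 1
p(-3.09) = -269.76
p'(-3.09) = 248.69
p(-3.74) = -466.21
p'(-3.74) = 359.14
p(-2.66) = -176.46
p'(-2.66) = 186.77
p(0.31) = -1.74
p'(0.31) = 1.45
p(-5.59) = -1498.75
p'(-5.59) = 784.49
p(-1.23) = -22.66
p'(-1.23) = 44.69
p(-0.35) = -3.06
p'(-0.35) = 6.04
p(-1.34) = -27.98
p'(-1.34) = 52.13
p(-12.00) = -14270.00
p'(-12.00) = 3529.00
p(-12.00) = -14270.00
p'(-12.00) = 3529.00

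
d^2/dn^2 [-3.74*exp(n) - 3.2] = -3.74*exp(n)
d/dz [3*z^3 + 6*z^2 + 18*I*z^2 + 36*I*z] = 9*z^2 + z*(12 + 36*I) + 36*I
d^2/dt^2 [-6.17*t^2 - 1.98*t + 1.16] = -12.3400000000000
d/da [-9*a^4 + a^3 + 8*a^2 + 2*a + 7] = -36*a^3 + 3*a^2 + 16*a + 2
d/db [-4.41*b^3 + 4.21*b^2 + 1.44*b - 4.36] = -13.23*b^2 + 8.42*b + 1.44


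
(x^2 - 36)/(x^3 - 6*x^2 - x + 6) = (x + 6)/(x^2 - 1)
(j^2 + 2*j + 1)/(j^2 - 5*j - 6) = (j + 1)/(j - 6)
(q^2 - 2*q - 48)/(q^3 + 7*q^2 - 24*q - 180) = (q - 8)/(q^2 + q - 30)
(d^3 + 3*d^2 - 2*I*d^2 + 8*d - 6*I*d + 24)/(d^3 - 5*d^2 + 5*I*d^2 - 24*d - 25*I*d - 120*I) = (d^2 - 2*I*d + 8)/(d^2 + d*(-8 + 5*I) - 40*I)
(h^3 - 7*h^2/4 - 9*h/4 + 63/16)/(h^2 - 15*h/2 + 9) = (h^2 - h/4 - 21/8)/(h - 6)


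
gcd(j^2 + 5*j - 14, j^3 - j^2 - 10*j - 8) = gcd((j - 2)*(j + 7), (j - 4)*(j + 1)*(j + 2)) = 1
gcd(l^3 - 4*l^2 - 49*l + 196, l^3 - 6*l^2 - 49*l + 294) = l^2 - 49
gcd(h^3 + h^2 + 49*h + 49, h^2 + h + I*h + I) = h + 1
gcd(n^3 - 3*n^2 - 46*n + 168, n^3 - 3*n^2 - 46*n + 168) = n^3 - 3*n^2 - 46*n + 168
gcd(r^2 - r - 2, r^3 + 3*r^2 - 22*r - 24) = r + 1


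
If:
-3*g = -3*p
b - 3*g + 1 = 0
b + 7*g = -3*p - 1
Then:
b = -1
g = 0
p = 0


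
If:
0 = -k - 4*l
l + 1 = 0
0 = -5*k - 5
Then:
No Solution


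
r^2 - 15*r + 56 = (r - 8)*(r - 7)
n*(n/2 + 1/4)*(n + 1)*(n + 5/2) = n^4/2 + 2*n^3 + 17*n^2/8 + 5*n/8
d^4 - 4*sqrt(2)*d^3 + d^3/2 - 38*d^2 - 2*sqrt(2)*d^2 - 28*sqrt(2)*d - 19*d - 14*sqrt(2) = (d + 1/2)*(d - 7*sqrt(2))*(d + sqrt(2))*(d + 2*sqrt(2))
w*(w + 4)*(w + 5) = w^3 + 9*w^2 + 20*w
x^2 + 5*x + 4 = (x + 1)*(x + 4)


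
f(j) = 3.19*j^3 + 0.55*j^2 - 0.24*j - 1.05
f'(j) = 9.57*j^2 + 1.1*j - 0.24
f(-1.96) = -22.49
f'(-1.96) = 34.37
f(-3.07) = -87.43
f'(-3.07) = 86.58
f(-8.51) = -1925.16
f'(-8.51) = 683.46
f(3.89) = 194.11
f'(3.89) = 148.85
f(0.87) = 1.26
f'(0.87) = 7.96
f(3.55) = 147.75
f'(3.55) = 124.27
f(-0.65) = -1.54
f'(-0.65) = 3.09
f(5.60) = 575.07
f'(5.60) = 306.04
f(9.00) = 2366.85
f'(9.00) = 784.83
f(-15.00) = -10639.95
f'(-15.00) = 2136.51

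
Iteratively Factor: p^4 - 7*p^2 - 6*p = (p + 1)*(p^3 - p^2 - 6*p) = (p + 1)*(p + 2)*(p^2 - 3*p) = p*(p + 1)*(p + 2)*(p - 3)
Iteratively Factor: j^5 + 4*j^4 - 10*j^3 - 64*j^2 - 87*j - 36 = (j + 1)*(j^4 + 3*j^3 - 13*j^2 - 51*j - 36) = (j + 1)*(j + 3)*(j^3 - 13*j - 12) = (j - 4)*(j + 1)*(j + 3)*(j^2 + 4*j + 3) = (j - 4)*(j + 1)^2*(j + 3)*(j + 3)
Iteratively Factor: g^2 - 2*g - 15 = (g + 3)*(g - 5)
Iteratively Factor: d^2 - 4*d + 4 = (d - 2)*(d - 2)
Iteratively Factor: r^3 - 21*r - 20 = (r + 1)*(r^2 - r - 20) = (r + 1)*(r + 4)*(r - 5)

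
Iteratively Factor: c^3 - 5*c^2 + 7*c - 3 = (c - 1)*(c^2 - 4*c + 3) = (c - 3)*(c - 1)*(c - 1)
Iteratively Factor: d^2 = (d)*(d)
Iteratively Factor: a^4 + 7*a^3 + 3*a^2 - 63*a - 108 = (a + 4)*(a^3 + 3*a^2 - 9*a - 27) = (a - 3)*(a + 4)*(a^2 + 6*a + 9) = (a - 3)*(a + 3)*(a + 4)*(a + 3)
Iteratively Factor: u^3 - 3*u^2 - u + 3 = (u - 1)*(u^2 - 2*u - 3) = (u - 3)*(u - 1)*(u + 1)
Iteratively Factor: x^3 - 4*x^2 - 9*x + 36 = (x + 3)*(x^2 - 7*x + 12) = (x - 4)*(x + 3)*(x - 3)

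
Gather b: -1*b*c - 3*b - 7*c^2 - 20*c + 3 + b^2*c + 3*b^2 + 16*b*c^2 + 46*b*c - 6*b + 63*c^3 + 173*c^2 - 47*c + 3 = b^2*(c + 3) + b*(16*c^2 + 45*c - 9) + 63*c^3 + 166*c^2 - 67*c + 6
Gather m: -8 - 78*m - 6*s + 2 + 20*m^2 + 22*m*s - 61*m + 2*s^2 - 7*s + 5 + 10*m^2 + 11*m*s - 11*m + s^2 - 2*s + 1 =30*m^2 + m*(33*s - 150) + 3*s^2 - 15*s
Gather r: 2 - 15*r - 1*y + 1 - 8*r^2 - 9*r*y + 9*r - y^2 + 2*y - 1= -8*r^2 + r*(-9*y - 6) - y^2 + y + 2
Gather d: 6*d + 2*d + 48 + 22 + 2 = 8*d + 72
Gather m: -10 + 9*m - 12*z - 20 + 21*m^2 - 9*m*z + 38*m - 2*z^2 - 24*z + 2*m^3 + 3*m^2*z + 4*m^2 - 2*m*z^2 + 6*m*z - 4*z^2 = 2*m^3 + m^2*(3*z + 25) + m*(-2*z^2 - 3*z + 47) - 6*z^2 - 36*z - 30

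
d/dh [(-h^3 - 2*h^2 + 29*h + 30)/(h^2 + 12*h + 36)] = (-h^2 - 12*h + 19)/(h^2 + 12*h + 36)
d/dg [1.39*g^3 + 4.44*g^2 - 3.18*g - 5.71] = 4.17*g^2 + 8.88*g - 3.18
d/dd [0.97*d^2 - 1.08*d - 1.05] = 1.94*d - 1.08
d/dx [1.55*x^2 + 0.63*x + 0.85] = 3.1*x + 0.63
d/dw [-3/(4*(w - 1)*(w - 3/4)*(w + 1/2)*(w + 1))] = 12*(16*w^3 - 3*w^2 - 11*w + 1)/(64*w^8 - 32*w^7 - 172*w^6 + 76*w^5 + 161*w^4 - 56*w^3 - 62*w^2 + 12*w + 9)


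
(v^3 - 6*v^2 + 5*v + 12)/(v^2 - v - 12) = (v^2 - 2*v - 3)/(v + 3)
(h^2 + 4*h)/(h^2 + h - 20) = h*(h + 4)/(h^2 + h - 20)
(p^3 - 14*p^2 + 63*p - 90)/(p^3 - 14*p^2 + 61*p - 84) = (p^2 - 11*p + 30)/(p^2 - 11*p + 28)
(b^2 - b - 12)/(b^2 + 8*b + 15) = (b - 4)/(b + 5)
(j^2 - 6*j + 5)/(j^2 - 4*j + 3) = (j - 5)/(j - 3)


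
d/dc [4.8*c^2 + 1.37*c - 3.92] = 9.6*c + 1.37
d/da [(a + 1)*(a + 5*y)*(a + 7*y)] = 3*a^2 + 24*a*y + 2*a + 35*y^2 + 12*y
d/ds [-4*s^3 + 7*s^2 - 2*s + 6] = -12*s^2 + 14*s - 2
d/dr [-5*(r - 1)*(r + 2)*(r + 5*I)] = -15*r^2 - r*(10 + 50*I) + 10 - 25*I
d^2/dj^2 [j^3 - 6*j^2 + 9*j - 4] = 6*j - 12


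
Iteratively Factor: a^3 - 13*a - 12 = (a - 4)*(a^2 + 4*a + 3) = (a - 4)*(a + 1)*(a + 3)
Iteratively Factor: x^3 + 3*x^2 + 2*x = (x + 2)*(x^2 + x) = x*(x + 2)*(x + 1)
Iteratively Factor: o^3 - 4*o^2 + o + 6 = (o - 2)*(o^2 - 2*o - 3) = (o - 3)*(o - 2)*(o + 1)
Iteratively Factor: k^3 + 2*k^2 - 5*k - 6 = (k - 2)*(k^2 + 4*k + 3) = (k - 2)*(k + 1)*(k + 3)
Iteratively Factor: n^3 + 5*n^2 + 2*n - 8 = (n - 1)*(n^2 + 6*n + 8) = (n - 1)*(n + 2)*(n + 4)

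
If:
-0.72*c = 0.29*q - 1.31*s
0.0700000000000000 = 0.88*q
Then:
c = 1.81944444444444*s - 0.0320391414141414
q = 0.08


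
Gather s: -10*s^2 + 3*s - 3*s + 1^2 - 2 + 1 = -10*s^2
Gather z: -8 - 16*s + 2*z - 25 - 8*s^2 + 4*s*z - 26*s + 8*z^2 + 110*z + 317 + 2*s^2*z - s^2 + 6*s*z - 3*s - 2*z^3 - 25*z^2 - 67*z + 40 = -9*s^2 - 45*s - 2*z^3 - 17*z^2 + z*(2*s^2 + 10*s + 45) + 324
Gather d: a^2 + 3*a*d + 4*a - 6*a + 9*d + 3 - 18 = a^2 - 2*a + d*(3*a + 9) - 15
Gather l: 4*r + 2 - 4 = 4*r - 2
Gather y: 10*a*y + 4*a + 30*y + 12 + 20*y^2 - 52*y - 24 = 4*a + 20*y^2 + y*(10*a - 22) - 12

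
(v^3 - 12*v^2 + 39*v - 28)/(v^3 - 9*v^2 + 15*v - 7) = (v - 4)/(v - 1)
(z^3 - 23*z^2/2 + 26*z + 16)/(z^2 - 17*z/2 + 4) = (2*z^2 - 7*z - 4)/(2*z - 1)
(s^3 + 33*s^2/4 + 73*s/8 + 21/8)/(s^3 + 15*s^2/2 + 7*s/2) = (s + 3/4)/s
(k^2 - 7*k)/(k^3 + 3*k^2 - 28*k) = (k - 7)/(k^2 + 3*k - 28)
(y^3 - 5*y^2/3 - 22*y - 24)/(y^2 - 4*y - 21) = (y^2 - 14*y/3 - 8)/(y - 7)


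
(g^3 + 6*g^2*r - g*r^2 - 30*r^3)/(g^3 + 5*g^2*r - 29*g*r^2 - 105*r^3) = (-g^2 - 3*g*r + 10*r^2)/(-g^2 - 2*g*r + 35*r^2)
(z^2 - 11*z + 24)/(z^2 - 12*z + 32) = (z - 3)/(z - 4)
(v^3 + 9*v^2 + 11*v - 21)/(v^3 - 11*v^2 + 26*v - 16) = (v^2 + 10*v + 21)/(v^2 - 10*v + 16)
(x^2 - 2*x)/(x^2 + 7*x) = (x - 2)/(x + 7)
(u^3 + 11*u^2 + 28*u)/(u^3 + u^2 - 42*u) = (u + 4)/(u - 6)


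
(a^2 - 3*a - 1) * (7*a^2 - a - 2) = 7*a^4 - 22*a^3 - 6*a^2 + 7*a + 2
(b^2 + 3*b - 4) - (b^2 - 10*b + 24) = 13*b - 28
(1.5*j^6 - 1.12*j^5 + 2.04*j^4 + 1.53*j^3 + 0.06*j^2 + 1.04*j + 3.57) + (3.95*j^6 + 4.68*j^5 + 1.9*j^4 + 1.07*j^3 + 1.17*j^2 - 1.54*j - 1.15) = 5.45*j^6 + 3.56*j^5 + 3.94*j^4 + 2.6*j^3 + 1.23*j^2 - 0.5*j + 2.42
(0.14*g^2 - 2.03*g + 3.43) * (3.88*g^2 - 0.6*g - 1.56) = 0.5432*g^4 - 7.9604*g^3 + 14.308*g^2 + 1.1088*g - 5.3508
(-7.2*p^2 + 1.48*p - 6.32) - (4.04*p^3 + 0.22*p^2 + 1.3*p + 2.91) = -4.04*p^3 - 7.42*p^2 + 0.18*p - 9.23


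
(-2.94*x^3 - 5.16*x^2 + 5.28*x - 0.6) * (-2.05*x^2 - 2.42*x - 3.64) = 6.027*x^5 + 17.6928*x^4 + 12.3648*x^3 + 7.2348*x^2 - 17.7672*x + 2.184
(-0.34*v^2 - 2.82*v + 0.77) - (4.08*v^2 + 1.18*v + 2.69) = -4.42*v^2 - 4.0*v - 1.92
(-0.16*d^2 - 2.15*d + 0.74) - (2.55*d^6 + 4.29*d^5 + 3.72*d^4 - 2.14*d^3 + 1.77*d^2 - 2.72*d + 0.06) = -2.55*d^6 - 4.29*d^5 - 3.72*d^4 + 2.14*d^3 - 1.93*d^2 + 0.57*d + 0.68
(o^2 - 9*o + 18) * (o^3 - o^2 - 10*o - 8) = o^5 - 10*o^4 + 17*o^3 + 64*o^2 - 108*o - 144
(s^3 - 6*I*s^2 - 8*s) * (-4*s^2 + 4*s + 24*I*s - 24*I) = -4*s^5 + 4*s^4 + 48*I*s^4 + 176*s^3 - 48*I*s^3 - 176*s^2 - 192*I*s^2 + 192*I*s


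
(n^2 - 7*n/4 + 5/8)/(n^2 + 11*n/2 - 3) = (n - 5/4)/(n + 6)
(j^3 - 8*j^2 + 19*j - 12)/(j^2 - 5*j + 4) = j - 3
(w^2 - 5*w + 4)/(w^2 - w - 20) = (-w^2 + 5*w - 4)/(-w^2 + w + 20)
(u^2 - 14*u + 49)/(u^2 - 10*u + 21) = (u - 7)/(u - 3)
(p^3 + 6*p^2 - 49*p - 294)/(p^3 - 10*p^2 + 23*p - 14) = (p^2 + 13*p + 42)/(p^2 - 3*p + 2)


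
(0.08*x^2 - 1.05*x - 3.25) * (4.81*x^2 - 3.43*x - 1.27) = 0.3848*x^4 - 5.3249*x^3 - 12.1326*x^2 + 12.481*x + 4.1275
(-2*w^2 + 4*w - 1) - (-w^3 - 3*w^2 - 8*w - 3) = w^3 + w^2 + 12*w + 2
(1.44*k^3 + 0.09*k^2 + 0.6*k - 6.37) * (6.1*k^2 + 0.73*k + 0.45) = 8.784*k^5 + 1.6002*k^4 + 4.3737*k^3 - 38.3785*k^2 - 4.3801*k - 2.8665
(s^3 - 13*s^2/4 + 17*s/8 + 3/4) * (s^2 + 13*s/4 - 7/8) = s^5 - 149*s^3/16 + 21*s^2/2 + 37*s/64 - 21/32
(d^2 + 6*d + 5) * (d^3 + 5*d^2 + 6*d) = d^5 + 11*d^4 + 41*d^3 + 61*d^2 + 30*d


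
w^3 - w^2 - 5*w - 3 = (w - 3)*(w + 1)^2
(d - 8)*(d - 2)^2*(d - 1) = d^4 - 13*d^3 + 48*d^2 - 68*d + 32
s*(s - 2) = s^2 - 2*s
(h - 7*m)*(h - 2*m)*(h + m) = h^3 - 8*h^2*m + 5*h*m^2 + 14*m^3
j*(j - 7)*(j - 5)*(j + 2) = j^4 - 10*j^3 + 11*j^2 + 70*j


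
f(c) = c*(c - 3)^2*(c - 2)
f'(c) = c*(c - 3)^2 + c*(c - 2)*(2*c - 6) + (c - 3)^2*(c - 2)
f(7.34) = 738.27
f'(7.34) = 579.05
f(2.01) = 0.02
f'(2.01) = 1.94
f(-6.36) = 4658.17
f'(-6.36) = -2284.95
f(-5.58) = 3113.71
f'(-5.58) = -1694.60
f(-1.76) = 149.94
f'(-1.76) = -188.07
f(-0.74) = 28.36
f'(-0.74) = -63.84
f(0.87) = -4.46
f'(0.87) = 3.01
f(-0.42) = 11.89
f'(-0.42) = -40.17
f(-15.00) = 82620.00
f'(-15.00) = -19548.00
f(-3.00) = 540.00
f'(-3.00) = -468.00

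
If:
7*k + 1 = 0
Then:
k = -1/7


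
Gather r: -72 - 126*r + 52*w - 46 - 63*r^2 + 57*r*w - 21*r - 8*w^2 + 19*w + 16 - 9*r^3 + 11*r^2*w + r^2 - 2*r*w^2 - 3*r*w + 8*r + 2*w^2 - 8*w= -9*r^3 + r^2*(11*w - 62) + r*(-2*w^2 + 54*w - 139) - 6*w^2 + 63*w - 102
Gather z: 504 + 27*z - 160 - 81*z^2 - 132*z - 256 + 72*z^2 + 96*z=-9*z^2 - 9*z + 88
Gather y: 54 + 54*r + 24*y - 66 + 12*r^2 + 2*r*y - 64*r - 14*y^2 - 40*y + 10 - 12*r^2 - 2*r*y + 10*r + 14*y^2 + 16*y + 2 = 0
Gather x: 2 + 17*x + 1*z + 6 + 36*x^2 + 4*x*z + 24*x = 36*x^2 + x*(4*z + 41) + z + 8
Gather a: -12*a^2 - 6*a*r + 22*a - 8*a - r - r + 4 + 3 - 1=-12*a^2 + a*(14 - 6*r) - 2*r + 6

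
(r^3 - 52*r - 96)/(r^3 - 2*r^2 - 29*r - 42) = (r^2 - 2*r - 48)/(r^2 - 4*r - 21)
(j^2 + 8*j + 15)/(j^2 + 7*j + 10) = (j + 3)/(j + 2)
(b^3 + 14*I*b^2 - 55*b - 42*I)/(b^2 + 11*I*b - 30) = (b^2 + 8*I*b - 7)/(b + 5*I)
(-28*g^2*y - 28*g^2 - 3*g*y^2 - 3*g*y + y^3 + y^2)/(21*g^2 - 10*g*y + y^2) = (4*g*y + 4*g + y^2 + y)/(-3*g + y)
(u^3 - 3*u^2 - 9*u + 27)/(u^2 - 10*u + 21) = (u^2 - 9)/(u - 7)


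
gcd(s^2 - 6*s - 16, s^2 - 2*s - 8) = s + 2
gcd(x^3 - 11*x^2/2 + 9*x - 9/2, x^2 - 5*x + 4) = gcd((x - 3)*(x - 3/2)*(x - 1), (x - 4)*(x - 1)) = x - 1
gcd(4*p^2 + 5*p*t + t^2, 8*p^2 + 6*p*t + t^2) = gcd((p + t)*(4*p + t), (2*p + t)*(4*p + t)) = 4*p + t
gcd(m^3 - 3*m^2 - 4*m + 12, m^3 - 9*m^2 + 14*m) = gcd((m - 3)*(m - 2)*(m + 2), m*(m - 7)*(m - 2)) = m - 2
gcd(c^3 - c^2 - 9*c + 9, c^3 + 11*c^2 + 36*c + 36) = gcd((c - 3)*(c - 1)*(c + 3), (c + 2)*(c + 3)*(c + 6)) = c + 3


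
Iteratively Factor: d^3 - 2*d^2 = (d - 2)*(d^2) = d*(d - 2)*(d)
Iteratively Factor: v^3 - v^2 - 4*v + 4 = (v + 2)*(v^2 - 3*v + 2) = (v - 1)*(v + 2)*(v - 2)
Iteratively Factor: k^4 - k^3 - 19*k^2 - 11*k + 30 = (k + 3)*(k^3 - 4*k^2 - 7*k + 10) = (k + 2)*(k + 3)*(k^2 - 6*k + 5) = (k - 5)*(k + 2)*(k + 3)*(k - 1)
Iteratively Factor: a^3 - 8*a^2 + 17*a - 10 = (a - 1)*(a^2 - 7*a + 10) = (a - 5)*(a - 1)*(a - 2)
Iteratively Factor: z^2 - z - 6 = (z - 3)*(z + 2)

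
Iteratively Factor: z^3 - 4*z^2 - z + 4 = (z - 4)*(z^2 - 1) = (z - 4)*(z - 1)*(z + 1)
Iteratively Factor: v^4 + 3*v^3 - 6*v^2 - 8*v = (v)*(v^3 + 3*v^2 - 6*v - 8) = v*(v + 1)*(v^2 + 2*v - 8) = v*(v + 1)*(v + 4)*(v - 2)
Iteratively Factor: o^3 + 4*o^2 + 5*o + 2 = (o + 1)*(o^2 + 3*o + 2) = (o + 1)^2*(o + 2)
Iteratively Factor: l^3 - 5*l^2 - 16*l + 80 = (l - 5)*(l^2 - 16) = (l - 5)*(l - 4)*(l + 4)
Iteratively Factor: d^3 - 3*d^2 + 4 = (d - 2)*(d^2 - d - 2) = (d - 2)^2*(d + 1)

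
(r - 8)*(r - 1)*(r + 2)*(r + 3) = r^4 - 4*r^3 - 31*r^2 - 14*r + 48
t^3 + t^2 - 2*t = t*(t - 1)*(t + 2)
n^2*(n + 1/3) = n^3 + n^2/3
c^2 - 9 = (c - 3)*(c + 3)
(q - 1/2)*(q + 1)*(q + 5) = q^3 + 11*q^2/2 + 2*q - 5/2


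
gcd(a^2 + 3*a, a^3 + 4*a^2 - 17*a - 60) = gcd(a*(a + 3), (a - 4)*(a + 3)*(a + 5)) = a + 3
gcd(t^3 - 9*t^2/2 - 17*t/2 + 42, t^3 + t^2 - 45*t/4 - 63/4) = t^2 - t/2 - 21/2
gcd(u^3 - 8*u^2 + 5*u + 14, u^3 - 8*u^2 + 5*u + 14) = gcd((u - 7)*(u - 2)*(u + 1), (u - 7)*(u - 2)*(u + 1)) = u^3 - 8*u^2 + 5*u + 14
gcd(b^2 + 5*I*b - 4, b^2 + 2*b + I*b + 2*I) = b + I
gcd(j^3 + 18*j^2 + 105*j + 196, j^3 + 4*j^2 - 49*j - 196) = j^2 + 11*j + 28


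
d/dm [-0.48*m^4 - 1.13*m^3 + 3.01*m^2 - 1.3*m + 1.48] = -1.92*m^3 - 3.39*m^2 + 6.02*m - 1.3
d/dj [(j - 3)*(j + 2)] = 2*j - 1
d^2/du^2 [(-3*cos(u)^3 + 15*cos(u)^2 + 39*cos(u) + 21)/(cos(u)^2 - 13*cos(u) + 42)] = 3*(2*sin(u)^4 - 318*sin(u)^2 + 129*cos(u) - 9*cos(3*u) + 120)/(2*(cos(u) - 6)^3)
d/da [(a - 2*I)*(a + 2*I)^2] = (a + 2*I)*(3*a - 2*I)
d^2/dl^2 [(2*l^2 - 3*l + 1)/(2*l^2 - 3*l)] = 6*(4*l^2 - 6*l + 3)/(l^3*(8*l^3 - 36*l^2 + 54*l - 27))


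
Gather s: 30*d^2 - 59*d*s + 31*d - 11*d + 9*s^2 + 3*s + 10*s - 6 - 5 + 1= 30*d^2 + 20*d + 9*s^2 + s*(13 - 59*d) - 10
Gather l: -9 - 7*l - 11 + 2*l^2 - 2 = 2*l^2 - 7*l - 22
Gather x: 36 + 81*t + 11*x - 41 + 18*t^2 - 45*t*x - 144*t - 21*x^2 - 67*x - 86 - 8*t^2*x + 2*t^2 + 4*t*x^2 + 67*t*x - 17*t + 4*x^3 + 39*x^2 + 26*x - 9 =20*t^2 - 80*t + 4*x^3 + x^2*(4*t + 18) + x*(-8*t^2 + 22*t - 30) - 100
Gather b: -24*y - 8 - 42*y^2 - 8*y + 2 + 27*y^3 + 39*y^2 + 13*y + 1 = 27*y^3 - 3*y^2 - 19*y - 5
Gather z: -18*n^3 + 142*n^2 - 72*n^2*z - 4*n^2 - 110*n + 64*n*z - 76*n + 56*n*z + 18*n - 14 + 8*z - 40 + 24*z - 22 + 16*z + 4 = -18*n^3 + 138*n^2 - 168*n + z*(-72*n^2 + 120*n + 48) - 72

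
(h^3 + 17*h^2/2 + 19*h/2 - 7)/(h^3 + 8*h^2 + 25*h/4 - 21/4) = 2*(h + 2)/(2*h + 3)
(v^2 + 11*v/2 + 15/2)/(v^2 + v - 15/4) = 2*(v + 3)/(2*v - 3)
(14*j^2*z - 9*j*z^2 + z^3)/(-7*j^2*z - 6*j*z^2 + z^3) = (-2*j + z)/(j + z)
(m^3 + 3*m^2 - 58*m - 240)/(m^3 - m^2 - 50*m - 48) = (m + 5)/(m + 1)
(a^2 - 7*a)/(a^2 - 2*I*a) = (a - 7)/(a - 2*I)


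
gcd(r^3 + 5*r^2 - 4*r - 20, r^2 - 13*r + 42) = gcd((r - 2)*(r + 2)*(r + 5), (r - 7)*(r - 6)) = 1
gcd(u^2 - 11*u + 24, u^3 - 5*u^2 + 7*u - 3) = u - 3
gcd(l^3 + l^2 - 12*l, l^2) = l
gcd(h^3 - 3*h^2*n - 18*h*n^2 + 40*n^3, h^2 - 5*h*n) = h - 5*n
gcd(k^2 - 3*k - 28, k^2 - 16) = k + 4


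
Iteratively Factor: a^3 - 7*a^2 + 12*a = (a - 3)*(a^2 - 4*a) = a*(a - 3)*(a - 4)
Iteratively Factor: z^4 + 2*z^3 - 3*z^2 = (z - 1)*(z^3 + 3*z^2) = z*(z - 1)*(z^2 + 3*z) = z*(z - 1)*(z + 3)*(z)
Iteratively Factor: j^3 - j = (j)*(j^2 - 1) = j*(j + 1)*(j - 1)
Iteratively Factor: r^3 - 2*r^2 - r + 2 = (r - 2)*(r^2 - 1) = (r - 2)*(r + 1)*(r - 1)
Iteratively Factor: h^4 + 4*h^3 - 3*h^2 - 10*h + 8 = (h - 1)*(h^3 + 5*h^2 + 2*h - 8) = (h - 1)^2*(h^2 + 6*h + 8) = (h - 1)^2*(h + 4)*(h + 2)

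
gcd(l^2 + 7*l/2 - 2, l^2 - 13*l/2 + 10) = 1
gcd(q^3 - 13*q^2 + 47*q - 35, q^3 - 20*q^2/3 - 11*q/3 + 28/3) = q^2 - 8*q + 7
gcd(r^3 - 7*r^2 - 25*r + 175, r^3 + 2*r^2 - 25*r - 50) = r^2 - 25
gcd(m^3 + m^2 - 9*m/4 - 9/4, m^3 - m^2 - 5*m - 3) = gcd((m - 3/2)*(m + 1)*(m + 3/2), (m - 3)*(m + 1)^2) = m + 1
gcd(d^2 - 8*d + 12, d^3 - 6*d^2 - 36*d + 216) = d - 6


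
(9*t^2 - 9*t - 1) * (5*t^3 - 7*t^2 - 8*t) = 45*t^5 - 108*t^4 - 14*t^3 + 79*t^2 + 8*t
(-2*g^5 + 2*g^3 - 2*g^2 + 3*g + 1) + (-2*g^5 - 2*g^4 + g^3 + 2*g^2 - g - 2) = -4*g^5 - 2*g^4 + 3*g^3 + 2*g - 1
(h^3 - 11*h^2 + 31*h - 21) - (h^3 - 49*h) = -11*h^2 + 80*h - 21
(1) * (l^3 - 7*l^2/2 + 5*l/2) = l^3 - 7*l^2/2 + 5*l/2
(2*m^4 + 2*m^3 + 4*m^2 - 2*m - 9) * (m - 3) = 2*m^5 - 4*m^4 - 2*m^3 - 14*m^2 - 3*m + 27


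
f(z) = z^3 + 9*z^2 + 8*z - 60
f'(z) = 3*z^2 + 18*z + 8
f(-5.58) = 1.85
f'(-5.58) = 0.97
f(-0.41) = -61.84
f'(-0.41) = 1.12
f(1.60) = -20.06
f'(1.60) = 44.48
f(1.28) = -32.92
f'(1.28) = 35.96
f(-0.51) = -61.87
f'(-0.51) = -0.40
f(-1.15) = -58.82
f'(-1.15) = -8.73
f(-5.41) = 1.79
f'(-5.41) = -1.58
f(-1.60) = -53.86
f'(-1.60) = -13.12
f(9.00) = 1470.00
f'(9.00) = 413.00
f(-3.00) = -30.00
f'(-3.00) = -19.00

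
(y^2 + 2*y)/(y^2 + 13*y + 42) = y*(y + 2)/(y^2 + 13*y + 42)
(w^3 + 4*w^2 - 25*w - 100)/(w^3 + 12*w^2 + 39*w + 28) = (w^2 - 25)/(w^2 + 8*w + 7)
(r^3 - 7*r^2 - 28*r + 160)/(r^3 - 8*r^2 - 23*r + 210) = (r^2 - 12*r + 32)/(r^2 - 13*r + 42)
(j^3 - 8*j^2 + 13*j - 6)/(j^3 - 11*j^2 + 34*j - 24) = (j - 1)/(j - 4)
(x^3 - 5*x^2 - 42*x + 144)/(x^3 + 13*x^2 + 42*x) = (x^2 - 11*x + 24)/(x*(x + 7))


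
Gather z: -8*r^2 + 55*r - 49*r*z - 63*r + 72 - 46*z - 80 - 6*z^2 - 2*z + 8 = -8*r^2 - 8*r - 6*z^2 + z*(-49*r - 48)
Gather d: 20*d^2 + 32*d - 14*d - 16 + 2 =20*d^2 + 18*d - 14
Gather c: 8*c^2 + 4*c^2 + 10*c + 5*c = 12*c^2 + 15*c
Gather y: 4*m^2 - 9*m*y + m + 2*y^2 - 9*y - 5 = 4*m^2 + m + 2*y^2 + y*(-9*m - 9) - 5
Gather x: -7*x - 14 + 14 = -7*x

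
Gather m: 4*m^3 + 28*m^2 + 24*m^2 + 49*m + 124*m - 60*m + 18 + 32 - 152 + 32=4*m^3 + 52*m^2 + 113*m - 70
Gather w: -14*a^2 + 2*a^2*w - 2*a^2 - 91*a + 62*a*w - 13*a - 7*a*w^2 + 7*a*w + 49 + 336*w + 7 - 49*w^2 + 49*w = -16*a^2 - 104*a + w^2*(-7*a - 49) + w*(2*a^2 + 69*a + 385) + 56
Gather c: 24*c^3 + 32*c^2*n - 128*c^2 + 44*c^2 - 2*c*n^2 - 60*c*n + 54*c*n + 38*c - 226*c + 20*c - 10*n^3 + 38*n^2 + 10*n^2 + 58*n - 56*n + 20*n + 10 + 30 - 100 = 24*c^3 + c^2*(32*n - 84) + c*(-2*n^2 - 6*n - 168) - 10*n^3 + 48*n^2 + 22*n - 60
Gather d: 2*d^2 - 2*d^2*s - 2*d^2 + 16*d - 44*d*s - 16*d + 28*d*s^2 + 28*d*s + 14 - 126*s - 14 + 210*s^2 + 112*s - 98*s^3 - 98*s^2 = -2*d^2*s + d*(28*s^2 - 16*s) - 98*s^3 + 112*s^2 - 14*s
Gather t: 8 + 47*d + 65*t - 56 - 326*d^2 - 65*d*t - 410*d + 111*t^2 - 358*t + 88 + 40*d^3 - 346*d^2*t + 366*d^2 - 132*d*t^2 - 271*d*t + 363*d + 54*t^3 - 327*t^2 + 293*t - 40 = 40*d^3 + 40*d^2 + 54*t^3 + t^2*(-132*d - 216) + t*(-346*d^2 - 336*d)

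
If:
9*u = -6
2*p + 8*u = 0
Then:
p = 8/3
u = -2/3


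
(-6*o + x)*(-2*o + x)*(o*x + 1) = 12*o^3*x - 8*o^2*x^2 + 12*o^2 + o*x^3 - 8*o*x + x^2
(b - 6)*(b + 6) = b^2 - 36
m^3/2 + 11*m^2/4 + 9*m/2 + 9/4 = (m/2 + 1/2)*(m + 3/2)*(m + 3)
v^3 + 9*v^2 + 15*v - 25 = (v - 1)*(v + 5)^2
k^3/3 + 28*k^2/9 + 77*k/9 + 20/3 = (k/3 + 1)*(k + 4/3)*(k + 5)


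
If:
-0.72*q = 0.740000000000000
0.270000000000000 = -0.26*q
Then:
No Solution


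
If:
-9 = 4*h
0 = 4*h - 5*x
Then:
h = -9/4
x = -9/5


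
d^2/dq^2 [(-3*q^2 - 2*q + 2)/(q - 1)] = -6/(q^3 - 3*q^2 + 3*q - 1)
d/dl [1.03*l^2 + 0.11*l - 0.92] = 2.06*l + 0.11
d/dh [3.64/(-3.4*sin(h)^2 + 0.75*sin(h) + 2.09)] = (24.752*sin(h) - 2.73)*cos(h)/(-3.4*sin(h)^2 + 0.75*sin(h) + 2.09)^2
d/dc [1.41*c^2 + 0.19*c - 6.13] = 2.82*c + 0.19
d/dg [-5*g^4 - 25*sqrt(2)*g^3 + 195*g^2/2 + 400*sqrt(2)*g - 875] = -20*g^3 - 75*sqrt(2)*g^2 + 195*g + 400*sqrt(2)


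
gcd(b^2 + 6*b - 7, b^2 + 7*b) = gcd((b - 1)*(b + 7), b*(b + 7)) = b + 7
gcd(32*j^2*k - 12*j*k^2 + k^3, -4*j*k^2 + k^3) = 4*j*k - k^2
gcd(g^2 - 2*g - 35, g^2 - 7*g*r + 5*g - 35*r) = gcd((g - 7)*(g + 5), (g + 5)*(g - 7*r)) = g + 5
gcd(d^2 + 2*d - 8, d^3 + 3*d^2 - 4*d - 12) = d - 2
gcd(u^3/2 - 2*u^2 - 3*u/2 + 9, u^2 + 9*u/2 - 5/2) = 1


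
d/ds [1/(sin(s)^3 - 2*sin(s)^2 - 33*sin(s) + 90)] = (-3*sin(s)^2 + 4*sin(s) + 33)*cos(s)/(sin(s)^3 - 2*sin(s)^2 - 33*sin(s) + 90)^2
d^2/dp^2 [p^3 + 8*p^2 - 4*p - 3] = 6*p + 16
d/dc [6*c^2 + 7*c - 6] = 12*c + 7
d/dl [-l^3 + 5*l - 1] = 5 - 3*l^2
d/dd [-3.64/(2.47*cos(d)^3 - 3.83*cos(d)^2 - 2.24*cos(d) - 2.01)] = (-26.9724*cos(d)^2 + 27.8824*cos(d) + 8.1536)*sin(d)/(-2.47*cos(d)^3 + 3.83*cos(d)^2 + 2.24*cos(d) + 2.01)^2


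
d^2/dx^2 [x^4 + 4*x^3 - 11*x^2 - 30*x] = 12*x^2 + 24*x - 22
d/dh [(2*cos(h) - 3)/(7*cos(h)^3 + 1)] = (28*cos(h)^3 - 63*cos(h)^2 - 2)*sin(h)/(49*cos(h)^6 + 14*cos(h)^3 + 1)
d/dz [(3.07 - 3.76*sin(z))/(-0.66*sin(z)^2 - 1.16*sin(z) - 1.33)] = (-2.4816*sin(z)^2 + 4.0524*sin(z) + 8.562)*cos(z)/(0.4356*sin(z)^4 + 1.5312*sin(z)^3 + 3.1012*sin(z)^2 + 3.0856*sin(z) + 1.7689)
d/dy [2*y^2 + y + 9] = 4*y + 1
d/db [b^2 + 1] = 2*b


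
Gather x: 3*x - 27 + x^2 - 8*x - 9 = x^2 - 5*x - 36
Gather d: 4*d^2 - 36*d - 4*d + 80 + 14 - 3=4*d^2 - 40*d + 91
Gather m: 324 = 324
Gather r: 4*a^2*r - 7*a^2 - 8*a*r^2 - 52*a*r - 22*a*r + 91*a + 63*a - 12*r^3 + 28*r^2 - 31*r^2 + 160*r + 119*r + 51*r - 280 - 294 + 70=-7*a^2 + 154*a - 12*r^3 + r^2*(-8*a - 3) + r*(4*a^2 - 74*a + 330) - 504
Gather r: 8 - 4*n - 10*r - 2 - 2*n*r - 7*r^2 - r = -4*n - 7*r^2 + r*(-2*n - 11) + 6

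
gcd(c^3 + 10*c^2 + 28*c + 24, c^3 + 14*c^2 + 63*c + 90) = c + 6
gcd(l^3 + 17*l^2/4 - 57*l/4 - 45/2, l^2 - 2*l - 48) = l + 6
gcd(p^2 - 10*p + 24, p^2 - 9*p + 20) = p - 4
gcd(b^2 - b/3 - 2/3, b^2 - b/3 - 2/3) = b^2 - b/3 - 2/3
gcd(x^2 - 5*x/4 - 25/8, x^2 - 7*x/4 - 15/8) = x - 5/2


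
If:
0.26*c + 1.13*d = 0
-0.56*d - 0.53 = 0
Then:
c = 4.11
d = -0.95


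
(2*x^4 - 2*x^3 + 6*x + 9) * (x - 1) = 2*x^5 - 4*x^4 + 2*x^3 + 6*x^2 + 3*x - 9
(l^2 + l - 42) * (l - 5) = l^3 - 4*l^2 - 47*l + 210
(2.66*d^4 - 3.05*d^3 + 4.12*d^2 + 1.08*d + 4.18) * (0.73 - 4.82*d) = -12.8212*d^5 + 16.6428*d^4 - 22.0849*d^3 - 2.198*d^2 - 19.3592*d + 3.0514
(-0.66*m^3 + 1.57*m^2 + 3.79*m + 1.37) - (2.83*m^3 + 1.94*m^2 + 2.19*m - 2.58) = -3.49*m^3 - 0.37*m^2 + 1.6*m + 3.95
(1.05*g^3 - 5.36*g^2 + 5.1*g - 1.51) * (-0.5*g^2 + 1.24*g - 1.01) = -0.525*g^5 + 3.982*g^4 - 10.2569*g^3 + 12.4926*g^2 - 7.0234*g + 1.5251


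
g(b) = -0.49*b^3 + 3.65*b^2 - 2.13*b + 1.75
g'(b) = -1.47*b^2 + 7.3*b - 2.13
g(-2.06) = 25.91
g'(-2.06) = -23.41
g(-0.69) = 5.12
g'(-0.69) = -7.87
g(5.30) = 20.04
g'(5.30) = -4.73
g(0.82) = 2.19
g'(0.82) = 2.87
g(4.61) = 21.49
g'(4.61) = 0.28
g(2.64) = 12.55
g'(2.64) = 6.90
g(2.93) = 14.52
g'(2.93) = 6.64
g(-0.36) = 3.01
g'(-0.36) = -4.95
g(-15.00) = 2508.70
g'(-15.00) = -442.38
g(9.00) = -78.98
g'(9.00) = -55.50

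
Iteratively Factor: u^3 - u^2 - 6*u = (u)*(u^2 - u - 6) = u*(u + 2)*(u - 3)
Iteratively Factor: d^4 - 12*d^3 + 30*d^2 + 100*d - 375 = (d - 5)*(d^3 - 7*d^2 - 5*d + 75) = (d - 5)*(d + 3)*(d^2 - 10*d + 25) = (d - 5)^2*(d + 3)*(d - 5)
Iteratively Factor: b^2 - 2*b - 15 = (b - 5)*(b + 3)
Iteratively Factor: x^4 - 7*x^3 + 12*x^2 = (x)*(x^3 - 7*x^2 + 12*x) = x^2*(x^2 - 7*x + 12) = x^2*(x - 4)*(x - 3)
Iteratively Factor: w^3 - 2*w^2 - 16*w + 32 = (w - 2)*(w^2 - 16) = (w - 2)*(w + 4)*(w - 4)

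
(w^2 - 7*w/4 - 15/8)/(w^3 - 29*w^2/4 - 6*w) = (w - 5/2)/(w*(w - 8))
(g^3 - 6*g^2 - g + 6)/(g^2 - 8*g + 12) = (g^2 - 1)/(g - 2)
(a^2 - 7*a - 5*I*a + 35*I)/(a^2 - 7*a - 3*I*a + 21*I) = (a - 5*I)/(a - 3*I)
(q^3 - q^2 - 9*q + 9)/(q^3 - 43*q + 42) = (q^2 - 9)/(q^2 + q - 42)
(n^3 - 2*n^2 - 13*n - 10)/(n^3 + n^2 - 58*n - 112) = (n^2 - 4*n - 5)/(n^2 - n - 56)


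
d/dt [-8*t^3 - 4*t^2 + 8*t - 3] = -24*t^2 - 8*t + 8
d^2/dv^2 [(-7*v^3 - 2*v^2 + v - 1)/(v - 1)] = 2*(-7*v^3 + 21*v^2 - 21*v - 2)/(v^3 - 3*v^2 + 3*v - 1)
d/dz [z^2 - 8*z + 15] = 2*z - 8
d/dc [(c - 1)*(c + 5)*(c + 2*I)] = 3*c^2 + 4*c*(2 + I) - 5 + 8*I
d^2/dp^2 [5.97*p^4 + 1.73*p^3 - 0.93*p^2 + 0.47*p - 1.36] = 71.64*p^2 + 10.38*p - 1.86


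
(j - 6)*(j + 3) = j^2 - 3*j - 18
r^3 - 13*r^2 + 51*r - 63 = (r - 7)*(r - 3)^2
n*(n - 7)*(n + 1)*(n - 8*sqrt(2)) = n^4 - 8*sqrt(2)*n^3 - 6*n^3 - 7*n^2 + 48*sqrt(2)*n^2 + 56*sqrt(2)*n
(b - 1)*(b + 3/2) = b^2 + b/2 - 3/2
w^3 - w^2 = w^2*(w - 1)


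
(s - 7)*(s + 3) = s^2 - 4*s - 21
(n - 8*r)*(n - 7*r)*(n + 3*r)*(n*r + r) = n^4*r - 12*n^3*r^2 + n^3*r + 11*n^2*r^3 - 12*n^2*r^2 + 168*n*r^4 + 11*n*r^3 + 168*r^4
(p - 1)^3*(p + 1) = p^4 - 2*p^3 + 2*p - 1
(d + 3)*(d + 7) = d^2 + 10*d + 21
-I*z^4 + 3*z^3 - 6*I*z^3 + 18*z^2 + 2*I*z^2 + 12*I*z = z*(z + 6)*(z + 2*I)*(-I*z + 1)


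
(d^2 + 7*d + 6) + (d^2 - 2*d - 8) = 2*d^2 + 5*d - 2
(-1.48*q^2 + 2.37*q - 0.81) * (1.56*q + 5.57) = -2.3088*q^3 - 4.5464*q^2 + 11.9373*q - 4.5117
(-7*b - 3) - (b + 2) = -8*b - 5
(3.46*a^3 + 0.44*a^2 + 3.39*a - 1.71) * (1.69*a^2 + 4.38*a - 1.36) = 5.8474*a^5 + 15.8984*a^4 + 2.9507*a^3 + 11.3599*a^2 - 12.1002*a + 2.3256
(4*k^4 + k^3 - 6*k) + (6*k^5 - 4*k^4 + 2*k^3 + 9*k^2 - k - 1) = 6*k^5 + 3*k^3 + 9*k^2 - 7*k - 1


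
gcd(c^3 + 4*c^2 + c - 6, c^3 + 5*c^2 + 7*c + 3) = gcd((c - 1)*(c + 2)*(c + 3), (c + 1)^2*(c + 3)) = c + 3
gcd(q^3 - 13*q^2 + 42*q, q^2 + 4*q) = q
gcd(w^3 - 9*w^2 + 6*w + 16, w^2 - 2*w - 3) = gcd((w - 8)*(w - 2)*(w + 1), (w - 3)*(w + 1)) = w + 1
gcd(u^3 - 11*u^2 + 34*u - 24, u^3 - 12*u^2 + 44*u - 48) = u^2 - 10*u + 24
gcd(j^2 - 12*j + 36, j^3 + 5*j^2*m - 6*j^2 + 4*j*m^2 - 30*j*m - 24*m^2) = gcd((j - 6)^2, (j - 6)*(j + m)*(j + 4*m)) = j - 6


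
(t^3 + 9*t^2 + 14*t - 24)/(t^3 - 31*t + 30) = (t + 4)/(t - 5)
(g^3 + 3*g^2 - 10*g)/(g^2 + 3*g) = (g^2 + 3*g - 10)/(g + 3)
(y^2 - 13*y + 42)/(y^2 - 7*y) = (y - 6)/y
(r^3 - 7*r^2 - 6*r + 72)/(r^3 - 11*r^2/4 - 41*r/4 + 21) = 4*(r - 6)/(4*r - 7)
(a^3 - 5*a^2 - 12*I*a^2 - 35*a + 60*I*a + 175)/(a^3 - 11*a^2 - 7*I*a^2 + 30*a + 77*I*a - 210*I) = (a - 5*I)/(a - 6)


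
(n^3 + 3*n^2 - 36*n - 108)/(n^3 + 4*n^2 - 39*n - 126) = (n + 6)/(n + 7)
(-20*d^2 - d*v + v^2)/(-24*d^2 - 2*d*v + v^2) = (-5*d + v)/(-6*d + v)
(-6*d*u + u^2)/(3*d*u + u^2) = (-6*d + u)/(3*d + u)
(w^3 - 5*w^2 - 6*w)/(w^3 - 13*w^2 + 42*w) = (w + 1)/(w - 7)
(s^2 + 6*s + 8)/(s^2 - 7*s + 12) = (s^2 + 6*s + 8)/(s^2 - 7*s + 12)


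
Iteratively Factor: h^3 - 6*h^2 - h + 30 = (h - 5)*(h^2 - h - 6) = (h - 5)*(h + 2)*(h - 3)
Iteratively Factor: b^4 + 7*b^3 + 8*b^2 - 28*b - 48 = (b - 2)*(b^3 + 9*b^2 + 26*b + 24) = (b - 2)*(b + 4)*(b^2 + 5*b + 6) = (b - 2)*(b + 2)*(b + 4)*(b + 3)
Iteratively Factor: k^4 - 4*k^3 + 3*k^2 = (k)*(k^3 - 4*k^2 + 3*k) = k^2*(k^2 - 4*k + 3) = k^2*(k - 1)*(k - 3)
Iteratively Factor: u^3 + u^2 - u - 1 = (u + 1)*(u^2 - 1) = (u + 1)^2*(u - 1)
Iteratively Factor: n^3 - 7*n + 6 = (n + 3)*(n^2 - 3*n + 2) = (n - 2)*(n + 3)*(n - 1)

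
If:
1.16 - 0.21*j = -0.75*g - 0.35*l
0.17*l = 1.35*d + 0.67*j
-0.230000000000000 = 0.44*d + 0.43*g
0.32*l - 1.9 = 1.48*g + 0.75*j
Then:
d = 0.45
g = -1.00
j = -1.43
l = -2.03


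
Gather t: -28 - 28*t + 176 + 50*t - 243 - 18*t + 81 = 4*t - 14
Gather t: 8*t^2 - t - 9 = 8*t^2 - t - 9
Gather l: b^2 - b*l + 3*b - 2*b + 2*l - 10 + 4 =b^2 + b + l*(2 - b) - 6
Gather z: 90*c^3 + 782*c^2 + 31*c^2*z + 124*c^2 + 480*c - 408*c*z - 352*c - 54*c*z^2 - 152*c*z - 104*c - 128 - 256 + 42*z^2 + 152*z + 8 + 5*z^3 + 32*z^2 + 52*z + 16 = 90*c^3 + 906*c^2 + 24*c + 5*z^3 + z^2*(74 - 54*c) + z*(31*c^2 - 560*c + 204) - 360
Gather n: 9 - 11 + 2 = 0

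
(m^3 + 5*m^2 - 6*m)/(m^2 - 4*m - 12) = m*(-m^2 - 5*m + 6)/(-m^2 + 4*m + 12)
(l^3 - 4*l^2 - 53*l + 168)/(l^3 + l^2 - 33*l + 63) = (l - 8)/(l - 3)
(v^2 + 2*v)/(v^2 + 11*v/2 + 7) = 2*v/(2*v + 7)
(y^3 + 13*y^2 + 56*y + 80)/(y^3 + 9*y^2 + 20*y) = (y + 4)/y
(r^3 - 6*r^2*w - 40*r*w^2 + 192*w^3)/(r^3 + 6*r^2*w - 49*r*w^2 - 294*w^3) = (r^2 - 12*r*w + 32*w^2)/(r^2 - 49*w^2)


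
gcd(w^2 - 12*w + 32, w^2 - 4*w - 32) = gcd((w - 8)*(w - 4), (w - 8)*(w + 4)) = w - 8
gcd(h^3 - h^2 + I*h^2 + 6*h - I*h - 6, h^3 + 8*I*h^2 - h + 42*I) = h^2 + I*h + 6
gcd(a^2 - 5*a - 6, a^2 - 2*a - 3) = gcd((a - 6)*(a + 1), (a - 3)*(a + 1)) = a + 1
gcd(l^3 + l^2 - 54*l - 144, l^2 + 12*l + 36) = l + 6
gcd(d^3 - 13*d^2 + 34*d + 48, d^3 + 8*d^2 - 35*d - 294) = d - 6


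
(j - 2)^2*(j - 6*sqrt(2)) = j^3 - 6*sqrt(2)*j^2 - 4*j^2 + 4*j + 24*sqrt(2)*j - 24*sqrt(2)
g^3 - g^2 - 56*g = g*(g - 8)*(g + 7)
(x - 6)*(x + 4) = x^2 - 2*x - 24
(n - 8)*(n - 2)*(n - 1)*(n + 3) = n^4 - 8*n^3 - 7*n^2 + 62*n - 48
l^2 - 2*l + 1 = (l - 1)^2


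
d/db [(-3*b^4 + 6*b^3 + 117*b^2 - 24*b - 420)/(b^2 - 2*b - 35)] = -6*b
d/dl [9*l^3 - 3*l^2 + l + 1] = 27*l^2 - 6*l + 1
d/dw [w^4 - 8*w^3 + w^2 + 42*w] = 4*w^3 - 24*w^2 + 2*w + 42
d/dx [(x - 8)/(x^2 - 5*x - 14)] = (x^2 - 5*x - (x - 8)*(2*x - 5) - 14)/(-x^2 + 5*x + 14)^2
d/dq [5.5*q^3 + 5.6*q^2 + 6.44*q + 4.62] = 16.5*q^2 + 11.2*q + 6.44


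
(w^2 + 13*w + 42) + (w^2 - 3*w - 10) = 2*w^2 + 10*w + 32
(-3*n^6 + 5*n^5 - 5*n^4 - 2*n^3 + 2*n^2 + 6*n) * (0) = 0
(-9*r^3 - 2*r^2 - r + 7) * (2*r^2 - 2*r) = -18*r^5 + 14*r^4 + 2*r^3 + 16*r^2 - 14*r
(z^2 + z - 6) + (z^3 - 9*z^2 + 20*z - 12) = z^3 - 8*z^2 + 21*z - 18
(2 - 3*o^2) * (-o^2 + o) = 3*o^4 - 3*o^3 - 2*o^2 + 2*o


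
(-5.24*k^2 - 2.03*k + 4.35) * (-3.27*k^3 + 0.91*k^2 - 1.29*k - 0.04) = 17.1348*k^5 + 1.8697*k^4 - 9.3122*k^3 + 6.7868*k^2 - 5.5303*k - 0.174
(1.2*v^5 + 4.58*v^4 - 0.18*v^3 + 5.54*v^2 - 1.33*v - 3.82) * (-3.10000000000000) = -3.72*v^5 - 14.198*v^4 + 0.558*v^3 - 17.174*v^2 + 4.123*v + 11.842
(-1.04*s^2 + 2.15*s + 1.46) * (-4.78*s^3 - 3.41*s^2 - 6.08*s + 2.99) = 4.9712*s^5 - 6.7306*s^4 - 7.9871*s^3 - 21.1602*s^2 - 2.4483*s + 4.3654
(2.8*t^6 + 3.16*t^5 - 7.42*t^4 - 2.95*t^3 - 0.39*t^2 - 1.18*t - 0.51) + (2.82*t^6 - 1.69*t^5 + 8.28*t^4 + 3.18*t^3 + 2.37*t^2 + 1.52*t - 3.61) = 5.62*t^6 + 1.47*t^5 + 0.859999999999999*t^4 + 0.23*t^3 + 1.98*t^2 + 0.34*t - 4.12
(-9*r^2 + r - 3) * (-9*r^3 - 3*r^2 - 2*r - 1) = 81*r^5 + 18*r^4 + 42*r^3 + 16*r^2 + 5*r + 3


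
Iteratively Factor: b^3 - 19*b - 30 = (b + 3)*(b^2 - 3*b - 10) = (b - 5)*(b + 3)*(b + 2)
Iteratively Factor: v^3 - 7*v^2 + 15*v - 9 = (v - 1)*(v^2 - 6*v + 9) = (v - 3)*(v - 1)*(v - 3)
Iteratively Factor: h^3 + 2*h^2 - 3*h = (h + 3)*(h^2 - h) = (h - 1)*(h + 3)*(h)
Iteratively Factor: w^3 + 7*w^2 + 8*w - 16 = (w - 1)*(w^2 + 8*w + 16) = (w - 1)*(w + 4)*(w + 4)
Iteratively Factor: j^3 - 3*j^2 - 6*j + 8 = (j + 2)*(j^2 - 5*j + 4) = (j - 4)*(j + 2)*(j - 1)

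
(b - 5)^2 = b^2 - 10*b + 25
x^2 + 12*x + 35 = (x + 5)*(x + 7)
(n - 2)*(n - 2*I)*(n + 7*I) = n^3 - 2*n^2 + 5*I*n^2 + 14*n - 10*I*n - 28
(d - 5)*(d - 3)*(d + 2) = d^3 - 6*d^2 - d + 30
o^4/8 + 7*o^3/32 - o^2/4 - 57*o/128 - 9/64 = (o/4 + 1/2)*(o/2 + 1/4)*(o - 3/2)*(o + 3/4)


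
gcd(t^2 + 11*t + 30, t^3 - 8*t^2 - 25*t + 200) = t + 5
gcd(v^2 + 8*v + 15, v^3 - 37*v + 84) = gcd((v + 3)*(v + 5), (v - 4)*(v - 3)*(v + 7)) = 1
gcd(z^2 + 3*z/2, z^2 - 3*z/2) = z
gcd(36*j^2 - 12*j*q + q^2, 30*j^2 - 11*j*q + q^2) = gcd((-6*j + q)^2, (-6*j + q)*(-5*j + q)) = -6*j + q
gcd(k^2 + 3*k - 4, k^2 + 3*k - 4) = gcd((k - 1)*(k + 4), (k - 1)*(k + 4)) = k^2 + 3*k - 4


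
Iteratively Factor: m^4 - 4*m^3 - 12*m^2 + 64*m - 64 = (m - 2)*(m^3 - 2*m^2 - 16*m + 32) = (m - 2)*(m + 4)*(m^2 - 6*m + 8) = (m - 2)^2*(m + 4)*(m - 4)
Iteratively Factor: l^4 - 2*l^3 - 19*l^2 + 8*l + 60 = (l - 2)*(l^3 - 19*l - 30) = (l - 2)*(l + 3)*(l^2 - 3*l - 10) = (l - 5)*(l - 2)*(l + 3)*(l + 2)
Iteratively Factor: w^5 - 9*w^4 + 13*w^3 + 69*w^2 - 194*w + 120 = (w - 1)*(w^4 - 8*w^3 + 5*w^2 + 74*w - 120) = (w - 1)*(w + 3)*(w^3 - 11*w^2 + 38*w - 40) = (w - 4)*(w - 1)*(w + 3)*(w^2 - 7*w + 10) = (w - 4)*(w - 2)*(w - 1)*(w + 3)*(w - 5)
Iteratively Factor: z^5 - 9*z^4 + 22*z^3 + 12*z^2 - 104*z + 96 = (z - 3)*(z^4 - 6*z^3 + 4*z^2 + 24*z - 32) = (z - 3)*(z - 2)*(z^3 - 4*z^2 - 4*z + 16) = (z - 3)*(z - 2)*(z + 2)*(z^2 - 6*z + 8) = (z - 4)*(z - 3)*(z - 2)*(z + 2)*(z - 2)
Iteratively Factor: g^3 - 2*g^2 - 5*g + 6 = (g - 3)*(g^2 + g - 2) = (g - 3)*(g + 2)*(g - 1)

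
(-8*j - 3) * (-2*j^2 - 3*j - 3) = 16*j^3 + 30*j^2 + 33*j + 9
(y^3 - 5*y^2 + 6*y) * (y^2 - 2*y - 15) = y^5 - 7*y^4 + y^3 + 63*y^2 - 90*y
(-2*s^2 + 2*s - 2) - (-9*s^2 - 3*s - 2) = 7*s^2 + 5*s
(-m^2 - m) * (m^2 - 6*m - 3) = -m^4 + 5*m^3 + 9*m^2 + 3*m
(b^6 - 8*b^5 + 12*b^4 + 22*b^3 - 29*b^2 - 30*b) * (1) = b^6 - 8*b^5 + 12*b^4 + 22*b^3 - 29*b^2 - 30*b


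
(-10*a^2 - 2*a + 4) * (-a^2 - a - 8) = 10*a^4 + 12*a^3 + 78*a^2 + 12*a - 32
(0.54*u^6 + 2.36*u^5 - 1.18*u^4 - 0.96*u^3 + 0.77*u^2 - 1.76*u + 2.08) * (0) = 0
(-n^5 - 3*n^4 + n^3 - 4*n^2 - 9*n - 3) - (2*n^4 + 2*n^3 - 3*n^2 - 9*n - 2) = -n^5 - 5*n^4 - n^3 - n^2 - 1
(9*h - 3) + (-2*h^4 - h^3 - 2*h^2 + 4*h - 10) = -2*h^4 - h^3 - 2*h^2 + 13*h - 13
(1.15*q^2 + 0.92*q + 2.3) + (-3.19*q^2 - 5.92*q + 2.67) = -2.04*q^2 - 5.0*q + 4.97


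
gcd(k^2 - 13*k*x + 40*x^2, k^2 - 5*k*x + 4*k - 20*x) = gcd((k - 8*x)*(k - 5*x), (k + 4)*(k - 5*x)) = -k + 5*x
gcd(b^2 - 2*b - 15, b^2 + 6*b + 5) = 1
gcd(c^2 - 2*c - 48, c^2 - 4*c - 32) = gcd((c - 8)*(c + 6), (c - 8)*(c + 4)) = c - 8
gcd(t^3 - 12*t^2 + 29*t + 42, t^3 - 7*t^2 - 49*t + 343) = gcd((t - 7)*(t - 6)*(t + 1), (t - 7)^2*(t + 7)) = t - 7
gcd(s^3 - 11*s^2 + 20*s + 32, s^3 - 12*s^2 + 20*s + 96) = s - 8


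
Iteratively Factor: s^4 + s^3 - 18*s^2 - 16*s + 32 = (s + 4)*(s^3 - 3*s^2 - 6*s + 8) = (s + 2)*(s + 4)*(s^2 - 5*s + 4) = (s - 4)*(s + 2)*(s + 4)*(s - 1)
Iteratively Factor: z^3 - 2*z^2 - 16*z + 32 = (z - 4)*(z^2 + 2*z - 8) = (z - 4)*(z + 4)*(z - 2)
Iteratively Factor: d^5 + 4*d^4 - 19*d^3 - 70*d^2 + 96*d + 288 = (d + 2)*(d^4 + 2*d^3 - 23*d^2 - 24*d + 144) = (d - 3)*(d + 2)*(d^3 + 5*d^2 - 8*d - 48) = (d - 3)*(d + 2)*(d + 4)*(d^2 + d - 12) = (d - 3)^2*(d + 2)*(d + 4)*(d + 4)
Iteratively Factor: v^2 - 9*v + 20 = (v - 4)*(v - 5)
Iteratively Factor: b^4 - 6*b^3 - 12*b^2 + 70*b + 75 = (b - 5)*(b^3 - b^2 - 17*b - 15) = (b - 5)^2*(b^2 + 4*b + 3) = (b - 5)^2*(b + 3)*(b + 1)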